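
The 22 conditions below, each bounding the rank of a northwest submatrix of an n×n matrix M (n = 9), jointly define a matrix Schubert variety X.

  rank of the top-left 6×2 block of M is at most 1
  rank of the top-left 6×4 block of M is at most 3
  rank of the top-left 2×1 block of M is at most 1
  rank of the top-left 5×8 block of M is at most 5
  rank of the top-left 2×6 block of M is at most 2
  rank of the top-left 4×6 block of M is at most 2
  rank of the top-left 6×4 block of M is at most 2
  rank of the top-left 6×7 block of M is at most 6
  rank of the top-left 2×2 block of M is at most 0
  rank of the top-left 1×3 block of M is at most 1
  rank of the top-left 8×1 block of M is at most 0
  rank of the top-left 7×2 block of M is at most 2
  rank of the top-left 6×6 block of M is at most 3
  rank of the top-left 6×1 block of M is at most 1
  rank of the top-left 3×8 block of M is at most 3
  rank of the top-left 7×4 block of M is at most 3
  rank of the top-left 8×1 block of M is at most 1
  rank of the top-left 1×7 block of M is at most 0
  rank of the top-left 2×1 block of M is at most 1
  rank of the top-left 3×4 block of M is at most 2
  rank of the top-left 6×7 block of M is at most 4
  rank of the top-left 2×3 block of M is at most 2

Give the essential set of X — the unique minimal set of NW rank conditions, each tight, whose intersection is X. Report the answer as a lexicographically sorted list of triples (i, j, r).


Propagating the 22 rank bounds to every northwest block:

  R[1]: 0, 0, 0, 0, 0, 0, 0, 1, 1
  R[2]: 0, 0, 1, 1, 1, 1, 1, 2, 2
  R[3]: 0, 1, 2, 2, 2, 2, 2, 3, 3
  R[4]: 0, 1, 2, 2, 2, 2, 3, 4, 4
  R[5]: 0, 1, 2, 2, 3, 3, 4, 5, 5
  R[6]: 0, 1, 2, 2, 3, 3, 4, 5, 6
  R[7]: 0, 1, 2, 3, 4, 4, 5, 6, 7
  R[8]: 0, 1, 2, 3, 4, 5, 6, 7, 8
  R[9]: 1, 2, 3, 4, 5, 6, 7, 8, 9

the unique w with this rank table is (8, 3, 2, 7, 5, 9, 4, 6, 1).

D(w) has 21 cells with 6 SE-corners; essential set:

[(1, 7, 0), (2, 2, 0), (4, 6, 2), (6, 4, 2), (6, 6, 3), (8, 1, 0)]


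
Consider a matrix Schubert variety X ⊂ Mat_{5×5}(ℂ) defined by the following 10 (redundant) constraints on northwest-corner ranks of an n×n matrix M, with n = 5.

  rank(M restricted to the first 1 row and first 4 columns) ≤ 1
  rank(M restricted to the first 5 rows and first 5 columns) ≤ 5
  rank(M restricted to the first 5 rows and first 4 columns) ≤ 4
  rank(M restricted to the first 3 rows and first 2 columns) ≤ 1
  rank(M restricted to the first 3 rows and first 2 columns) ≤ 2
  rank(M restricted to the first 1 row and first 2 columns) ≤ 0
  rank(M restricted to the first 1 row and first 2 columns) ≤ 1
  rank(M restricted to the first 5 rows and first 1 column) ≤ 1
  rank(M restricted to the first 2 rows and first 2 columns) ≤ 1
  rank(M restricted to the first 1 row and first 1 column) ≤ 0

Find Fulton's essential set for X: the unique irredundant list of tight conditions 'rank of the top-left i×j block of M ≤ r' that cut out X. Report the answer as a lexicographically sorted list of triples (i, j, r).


The tightest implied rank at each (i,j), from the 10 conditions:

  0  0  1  1  1
  1  1  2  2  2
  1  1  2  3  3
  1  2  3  4  4
  1  2  3  4  5

the unique w with this rank table is (3, 1, 4, 2, 5).

Rothe diagram D(w) (3 cells), 2 SE-corners (essential conditions):

[(1, 2, 0), (3, 2, 1)]


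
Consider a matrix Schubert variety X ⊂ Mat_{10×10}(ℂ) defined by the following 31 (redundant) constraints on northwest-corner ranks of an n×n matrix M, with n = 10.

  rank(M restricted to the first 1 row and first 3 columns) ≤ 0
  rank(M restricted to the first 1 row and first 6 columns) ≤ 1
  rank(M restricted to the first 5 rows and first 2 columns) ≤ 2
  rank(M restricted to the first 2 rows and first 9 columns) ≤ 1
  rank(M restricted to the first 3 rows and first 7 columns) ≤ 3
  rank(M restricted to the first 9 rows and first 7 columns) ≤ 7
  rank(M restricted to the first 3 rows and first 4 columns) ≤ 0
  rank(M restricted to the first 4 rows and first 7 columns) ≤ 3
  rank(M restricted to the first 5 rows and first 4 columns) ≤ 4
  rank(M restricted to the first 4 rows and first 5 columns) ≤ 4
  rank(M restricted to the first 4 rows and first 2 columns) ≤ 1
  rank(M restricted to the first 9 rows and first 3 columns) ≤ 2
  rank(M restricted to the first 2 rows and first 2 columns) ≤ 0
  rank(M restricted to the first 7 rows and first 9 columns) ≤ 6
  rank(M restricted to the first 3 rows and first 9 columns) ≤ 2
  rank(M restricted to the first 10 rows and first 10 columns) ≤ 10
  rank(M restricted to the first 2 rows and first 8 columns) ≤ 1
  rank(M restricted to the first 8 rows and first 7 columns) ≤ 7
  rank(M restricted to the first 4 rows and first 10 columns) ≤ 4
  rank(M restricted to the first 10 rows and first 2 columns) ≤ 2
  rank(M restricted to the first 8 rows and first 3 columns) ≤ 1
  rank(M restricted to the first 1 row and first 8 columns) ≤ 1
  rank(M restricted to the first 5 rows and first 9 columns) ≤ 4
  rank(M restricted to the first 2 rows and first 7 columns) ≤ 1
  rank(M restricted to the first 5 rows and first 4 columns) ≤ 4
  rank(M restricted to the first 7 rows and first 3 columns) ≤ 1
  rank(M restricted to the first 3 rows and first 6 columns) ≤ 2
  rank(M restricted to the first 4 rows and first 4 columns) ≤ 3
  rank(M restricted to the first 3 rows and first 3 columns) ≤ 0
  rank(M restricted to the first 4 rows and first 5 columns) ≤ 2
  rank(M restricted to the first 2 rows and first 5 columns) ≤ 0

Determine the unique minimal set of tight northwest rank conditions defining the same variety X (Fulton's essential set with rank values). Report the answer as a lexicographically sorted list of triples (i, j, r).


Propagating the 31 rank bounds to every northwest block:

  row 1: 0 0 0 0 0 1 1 1 1 1
  row 2: 0 0 0 0 0 1 1 1 1 2
  row 3: 0 0 0 0 1 2 2 2 2 3
  row 4: 1 1 1 1 2 3 3 3 3 4
  row 5: 1 1 1 2 3 4 4 4 4 5
  row 6: 1 1 1 2 3 4 5 5 5 6
  row 7: 1 1 1 2 3 4 5 6 6 7
  row 8: 1 1 1 2 3 4 5 6 7 8
  row 9: 1 2 2 3 4 5 6 7 8 9
  row 10: 1 2 3 4 5 6 7 8 9 10

giving w = (6, 10, 5, 1, 4, 7, 8, 9, 2, 3) via Δ²R.

Fulton essential set (4 of the 25 Rothe cells):

[(2, 5, 0), (2, 9, 1), (3, 4, 0), (8, 3, 1)]


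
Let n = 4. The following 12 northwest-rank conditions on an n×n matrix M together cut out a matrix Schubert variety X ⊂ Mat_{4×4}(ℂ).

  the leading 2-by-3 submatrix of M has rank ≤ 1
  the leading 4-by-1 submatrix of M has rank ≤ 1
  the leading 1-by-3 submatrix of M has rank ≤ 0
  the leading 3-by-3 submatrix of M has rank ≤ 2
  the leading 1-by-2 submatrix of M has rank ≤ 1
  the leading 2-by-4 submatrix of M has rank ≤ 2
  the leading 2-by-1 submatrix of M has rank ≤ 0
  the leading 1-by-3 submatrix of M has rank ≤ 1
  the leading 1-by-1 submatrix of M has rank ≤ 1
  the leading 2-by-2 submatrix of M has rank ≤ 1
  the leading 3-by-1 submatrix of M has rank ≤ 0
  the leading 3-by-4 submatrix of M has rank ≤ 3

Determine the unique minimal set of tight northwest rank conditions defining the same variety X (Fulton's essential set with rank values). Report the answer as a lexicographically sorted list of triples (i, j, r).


Recovering R(i,j) via the rank-extension bound from the 12 conditions:

  0 | 0 | 0 | 1
  0 | 1 | 1 | 2
  0 | 1 | 2 | 3
  1 | 2 | 3 | 4

the unique w with this rank table is (4, 2, 3, 1).

ℓ(w)=5; the 2 essential cells (i,j,r):

[(1, 3, 0), (3, 1, 0)]


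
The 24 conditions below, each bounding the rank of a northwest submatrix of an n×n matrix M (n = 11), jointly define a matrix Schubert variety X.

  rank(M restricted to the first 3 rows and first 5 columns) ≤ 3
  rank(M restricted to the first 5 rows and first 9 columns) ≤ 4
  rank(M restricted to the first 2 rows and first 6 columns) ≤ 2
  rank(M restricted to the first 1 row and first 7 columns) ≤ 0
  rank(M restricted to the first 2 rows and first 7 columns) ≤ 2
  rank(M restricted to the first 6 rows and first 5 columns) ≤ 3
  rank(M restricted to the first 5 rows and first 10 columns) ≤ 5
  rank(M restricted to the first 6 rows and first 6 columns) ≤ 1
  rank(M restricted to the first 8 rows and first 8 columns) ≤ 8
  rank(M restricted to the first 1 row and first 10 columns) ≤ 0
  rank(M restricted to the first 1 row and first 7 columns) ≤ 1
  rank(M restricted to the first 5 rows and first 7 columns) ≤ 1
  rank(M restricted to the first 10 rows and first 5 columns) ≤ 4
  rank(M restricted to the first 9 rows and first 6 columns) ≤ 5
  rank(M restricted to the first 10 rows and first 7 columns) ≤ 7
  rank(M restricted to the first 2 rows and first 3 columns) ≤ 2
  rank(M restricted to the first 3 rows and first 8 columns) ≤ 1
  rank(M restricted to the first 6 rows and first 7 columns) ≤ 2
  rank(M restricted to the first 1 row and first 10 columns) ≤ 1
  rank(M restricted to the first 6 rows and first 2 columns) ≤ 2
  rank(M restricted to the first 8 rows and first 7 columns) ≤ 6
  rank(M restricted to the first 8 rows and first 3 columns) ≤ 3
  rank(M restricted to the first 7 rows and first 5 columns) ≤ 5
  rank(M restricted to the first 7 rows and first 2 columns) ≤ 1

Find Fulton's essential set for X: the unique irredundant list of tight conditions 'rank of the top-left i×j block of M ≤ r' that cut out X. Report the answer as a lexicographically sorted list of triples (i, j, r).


Computing R[i][j] = min implied NW-rank bound (n=11, 24 conditions):

  i=1: 0 0 0 0 0 0 0 0 0 0 1
  i=2: 1 1 1 1 1 1 1 1 1 1 2
  i=3: 1 1 1 1 1 1 1 1 2 2 3
  i=4: 1 1 1 1 1 1 1 2 3 3 4
  i=5: 1 1 1 1 1 1 1 2 3 4 5
  i=6: 1 1 1 1 1 1 2 3 4 5 6
  i=7: 1 1 2 2 2 2 3 4 5 6 7
  i=8: 1 2 3 3 3 3 4 5 6 7 8
  i=9: 1 2 3 4 4 4 5 6 7 8 9
  i=10: 1 2 3 4 4 5 6 7 8 9 10
  i=11: 1 2 3 4 5 6 7 8 9 10 11

the unique w with this rank table is (11, 1, 9, 8, 10, 7, 3, 2, 4, 6, 5).

D(w) has 36 cells with 6 SE-corners; essential set:

[(1, 10, 0), (3, 8, 1), (5, 7, 1), (6, 6, 1), (7, 2, 1), (10, 5, 4)]


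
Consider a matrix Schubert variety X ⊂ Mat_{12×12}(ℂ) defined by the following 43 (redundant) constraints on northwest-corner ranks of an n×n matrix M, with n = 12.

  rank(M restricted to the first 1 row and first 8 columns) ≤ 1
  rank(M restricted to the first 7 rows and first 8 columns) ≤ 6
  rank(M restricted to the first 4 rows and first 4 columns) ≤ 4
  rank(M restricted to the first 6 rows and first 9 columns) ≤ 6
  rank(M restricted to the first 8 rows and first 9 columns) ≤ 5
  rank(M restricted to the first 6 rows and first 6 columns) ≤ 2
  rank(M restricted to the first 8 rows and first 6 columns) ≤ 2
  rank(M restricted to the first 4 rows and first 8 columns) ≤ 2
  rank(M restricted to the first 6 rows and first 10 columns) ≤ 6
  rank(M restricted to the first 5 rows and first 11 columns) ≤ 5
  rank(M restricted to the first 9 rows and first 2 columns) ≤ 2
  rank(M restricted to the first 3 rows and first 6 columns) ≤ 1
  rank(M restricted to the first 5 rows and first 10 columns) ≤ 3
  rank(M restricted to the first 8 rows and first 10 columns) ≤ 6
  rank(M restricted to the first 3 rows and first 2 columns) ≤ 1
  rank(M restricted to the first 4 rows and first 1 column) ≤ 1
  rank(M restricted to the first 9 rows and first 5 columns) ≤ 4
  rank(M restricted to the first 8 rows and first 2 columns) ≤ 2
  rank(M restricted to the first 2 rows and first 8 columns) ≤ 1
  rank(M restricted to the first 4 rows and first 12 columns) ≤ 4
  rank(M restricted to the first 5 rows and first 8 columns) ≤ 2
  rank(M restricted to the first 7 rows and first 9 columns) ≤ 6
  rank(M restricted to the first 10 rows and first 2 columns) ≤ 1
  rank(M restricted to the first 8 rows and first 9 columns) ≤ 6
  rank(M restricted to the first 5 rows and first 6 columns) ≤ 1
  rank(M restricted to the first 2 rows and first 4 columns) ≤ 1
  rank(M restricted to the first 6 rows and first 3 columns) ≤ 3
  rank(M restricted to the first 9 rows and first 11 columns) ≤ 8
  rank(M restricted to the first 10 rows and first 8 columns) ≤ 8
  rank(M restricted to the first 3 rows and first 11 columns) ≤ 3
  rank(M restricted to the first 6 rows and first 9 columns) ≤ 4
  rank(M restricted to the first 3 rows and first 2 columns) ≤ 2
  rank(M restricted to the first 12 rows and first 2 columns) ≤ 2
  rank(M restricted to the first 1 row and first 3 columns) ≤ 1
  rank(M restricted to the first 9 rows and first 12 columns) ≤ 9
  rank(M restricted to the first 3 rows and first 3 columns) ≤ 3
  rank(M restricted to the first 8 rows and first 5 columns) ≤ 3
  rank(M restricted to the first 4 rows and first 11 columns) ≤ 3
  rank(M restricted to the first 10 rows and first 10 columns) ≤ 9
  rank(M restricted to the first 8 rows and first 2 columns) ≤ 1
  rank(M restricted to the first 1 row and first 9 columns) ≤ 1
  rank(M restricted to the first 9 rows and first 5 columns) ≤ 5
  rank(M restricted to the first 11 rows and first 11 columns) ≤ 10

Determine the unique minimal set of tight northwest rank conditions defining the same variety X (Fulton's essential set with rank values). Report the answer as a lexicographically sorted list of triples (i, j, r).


Rank table r_w(12×12) implied by the 43 constraints:

  row 1: 1  1  1  1  1  1  1  1  1  1  1  1
  row 2: 1  1  1  1  1  1  1  1  2  2  2  2
  row 3: 1  1  1  1  1  1  2  2  3  3  3  3
  row 4: 1  1  1  1  1  1  2  2  3  3  3  4
  row 5: 1  1  1  1  1  1  2  2  3  3  4  5
  row 6: 1  1  2  2  2  2  3  3  4  4  5  6
  row 7: 1  1  2  2  2  2  3  4  5  5  6  7
  row 8: 1  1  2  2  2  2  3  4  5  6  7  8
  row 9: 1  1  2  3  3  3  4  5  6  7  8  9
  row 10: 1  1  2  3  4  4  5  6  7  8  9  10
  row 11: 1  2  3  4  5  5  6  7  8  9  10  11
  row 12: 1  2  3  4  5  6  7  8  9  10  11  12

reading off 1-entries of Δ²R: w = (1, 9, 7, 12, 11, 3, 8, 10, 4, 5, 2, 6).

D(w) has 38 cells with 7 SE-corners; essential set:

[(2, 8, 1), (4, 11, 3), (5, 6, 1), (5, 8, 2), (5, 10, 3), (8, 6, 2), (10, 2, 1)]


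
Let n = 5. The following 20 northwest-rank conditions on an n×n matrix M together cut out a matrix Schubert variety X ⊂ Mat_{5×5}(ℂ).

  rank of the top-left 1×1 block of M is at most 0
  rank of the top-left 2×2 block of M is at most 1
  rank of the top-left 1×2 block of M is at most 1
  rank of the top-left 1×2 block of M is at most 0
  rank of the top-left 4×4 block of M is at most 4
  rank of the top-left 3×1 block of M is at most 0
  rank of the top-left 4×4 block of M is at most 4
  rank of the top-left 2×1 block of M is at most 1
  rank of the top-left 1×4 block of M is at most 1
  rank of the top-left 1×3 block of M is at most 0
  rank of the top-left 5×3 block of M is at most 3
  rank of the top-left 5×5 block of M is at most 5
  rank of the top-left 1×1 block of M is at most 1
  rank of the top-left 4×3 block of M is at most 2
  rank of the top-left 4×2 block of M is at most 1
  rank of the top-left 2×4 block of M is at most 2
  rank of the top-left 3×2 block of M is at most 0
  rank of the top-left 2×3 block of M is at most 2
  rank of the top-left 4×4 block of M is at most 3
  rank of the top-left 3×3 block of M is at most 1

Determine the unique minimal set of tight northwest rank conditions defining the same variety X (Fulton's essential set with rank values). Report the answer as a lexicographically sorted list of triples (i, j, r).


Rank table r_w(5×5) implied by the 20 constraints:

  0  0  0  1  1
  0  0  1  2  2
  0  0  1  2  3
  1  1  2  3  4
  1  2  3  4  5

reading off 1-entries of Δ²R: w = (4, 3, 5, 1, 2).

Fulton essential set (2 of the 7 Rothe cells):

[(1, 3, 0), (3, 2, 0)]


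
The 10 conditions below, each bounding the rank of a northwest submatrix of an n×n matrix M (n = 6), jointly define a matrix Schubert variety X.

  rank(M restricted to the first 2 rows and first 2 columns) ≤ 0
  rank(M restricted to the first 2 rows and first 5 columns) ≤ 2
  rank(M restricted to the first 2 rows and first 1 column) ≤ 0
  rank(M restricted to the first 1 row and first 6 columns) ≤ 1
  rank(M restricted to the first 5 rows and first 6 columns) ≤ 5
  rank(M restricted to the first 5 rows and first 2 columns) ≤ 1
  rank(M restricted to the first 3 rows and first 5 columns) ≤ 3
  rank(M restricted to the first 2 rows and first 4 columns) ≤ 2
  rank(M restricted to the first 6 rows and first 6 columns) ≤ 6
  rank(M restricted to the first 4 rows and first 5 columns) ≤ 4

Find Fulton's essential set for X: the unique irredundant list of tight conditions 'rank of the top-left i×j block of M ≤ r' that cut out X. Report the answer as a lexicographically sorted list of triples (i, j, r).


Propagating the 10 rank bounds to every northwest block:

  0 | 0 | 1 | 1 | 1 | 1
  0 | 0 | 1 | 2 | 2 | 2
  1 | 1 | 2 | 3 | 3 | 3
  1 | 1 | 2 | 3 | 4 | 4
  1 | 1 | 2 | 3 | 4 | 5
  1 | 2 | 3 | 4 | 5 | 6

the unique w with this rank table is (3, 4, 1, 5, 6, 2).

Fulton essential set (2 of the 6 Rothe cells):

[(2, 2, 0), (5, 2, 1)]


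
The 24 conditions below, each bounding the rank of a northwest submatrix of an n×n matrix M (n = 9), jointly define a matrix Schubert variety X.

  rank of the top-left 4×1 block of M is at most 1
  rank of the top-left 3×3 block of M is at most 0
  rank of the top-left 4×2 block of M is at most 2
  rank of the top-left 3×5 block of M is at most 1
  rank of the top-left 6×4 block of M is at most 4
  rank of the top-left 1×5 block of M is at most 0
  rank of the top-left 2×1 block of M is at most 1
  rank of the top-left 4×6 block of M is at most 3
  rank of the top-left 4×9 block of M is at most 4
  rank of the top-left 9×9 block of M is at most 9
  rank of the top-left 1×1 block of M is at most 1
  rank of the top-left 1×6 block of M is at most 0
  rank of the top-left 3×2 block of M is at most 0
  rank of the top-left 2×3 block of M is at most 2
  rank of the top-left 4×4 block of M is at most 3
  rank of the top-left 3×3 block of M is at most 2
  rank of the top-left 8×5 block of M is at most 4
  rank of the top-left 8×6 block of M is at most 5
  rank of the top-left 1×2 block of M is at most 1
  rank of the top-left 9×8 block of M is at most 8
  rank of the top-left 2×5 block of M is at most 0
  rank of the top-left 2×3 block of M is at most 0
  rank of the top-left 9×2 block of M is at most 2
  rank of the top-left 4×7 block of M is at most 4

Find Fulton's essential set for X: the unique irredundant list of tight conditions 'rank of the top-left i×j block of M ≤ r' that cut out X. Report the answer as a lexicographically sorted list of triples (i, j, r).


Recovering R(i,j) via the rank-extension bound from the 24 conditions:

  R[1]: 0, 0, 0, 0, 0, 0, 1, 1, 1
  R[2]: 0, 0, 0, 0, 0, 1, 2, 2, 2
  R[3]: 0, 0, 0, 1, 1, 2, 3, 3, 3
  R[4]: 1, 1, 1, 2, 2, 3, 4, 4, 4
  R[5]: 1, 2, 2, 3, 3, 4, 5, 5, 5
  R[6]: 1, 2, 3, 4, 4, 5, 6, 6, 6
  R[7]: 1, 2, 3, 4, 4, 5, 6, 7, 7
  R[8]: 1, 2, 3, 4, 4, 5, 6, 7, 8
  R[9]: 1, 2, 3, 4, 5, 6, 7, 8, 9

so w = (7, 6, 4, 1, 2, 3, 8, 9, 5).

Fulton essential set (4 of the 16 Rothe cells):

[(1, 6, 0), (2, 5, 0), (3, 3, 0), (8, 5, 4)]


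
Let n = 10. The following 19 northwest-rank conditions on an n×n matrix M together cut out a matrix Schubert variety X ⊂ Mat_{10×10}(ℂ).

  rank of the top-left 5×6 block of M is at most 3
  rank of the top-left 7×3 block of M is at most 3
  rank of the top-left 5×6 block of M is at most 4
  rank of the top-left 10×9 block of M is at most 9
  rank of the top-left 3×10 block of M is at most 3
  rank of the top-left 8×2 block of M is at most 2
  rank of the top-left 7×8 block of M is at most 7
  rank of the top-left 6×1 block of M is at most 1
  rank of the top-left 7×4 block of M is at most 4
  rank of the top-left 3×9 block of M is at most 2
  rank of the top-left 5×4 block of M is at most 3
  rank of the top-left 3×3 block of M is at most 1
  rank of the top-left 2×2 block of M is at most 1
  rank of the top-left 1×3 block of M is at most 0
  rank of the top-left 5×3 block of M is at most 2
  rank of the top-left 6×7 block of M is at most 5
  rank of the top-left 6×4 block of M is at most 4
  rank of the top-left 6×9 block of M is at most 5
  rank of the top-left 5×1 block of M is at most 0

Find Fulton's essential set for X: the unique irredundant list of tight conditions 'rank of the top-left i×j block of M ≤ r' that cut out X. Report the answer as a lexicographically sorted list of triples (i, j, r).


Recovering R(i,j) via the rank-extension bound from the 19 conditions:

  0 0 0 1 1 1 1 1 1 1
  0 1 1 2 2 2 2 2 2 2
  0 1 1 2 2 2 2 2 2 3
  0 1 2 3 3 3 3 3 3 4
  0 1 2 3 3 3 4 4 4 5
  1 2 3 4 4 4 5 5 5 6
  1 2 3 4 5 5 6 6 6 7
  1 2 3 4 5 6 7 7 7 8
  1 2 3 4 5 6 7 8 8 9
  1 2 3 4 5 6 7 8 9 10

second differences of R give the permutation w = (4, 2, 10, 3, 7, 1, 5, 6, 8, 9).

|D(w)|=15, |Ess(w)|=5:

[(1, 3, 0), (3, 3, 1), (3, 9, 2), (5, 1, 0), (5, 6, 3)]


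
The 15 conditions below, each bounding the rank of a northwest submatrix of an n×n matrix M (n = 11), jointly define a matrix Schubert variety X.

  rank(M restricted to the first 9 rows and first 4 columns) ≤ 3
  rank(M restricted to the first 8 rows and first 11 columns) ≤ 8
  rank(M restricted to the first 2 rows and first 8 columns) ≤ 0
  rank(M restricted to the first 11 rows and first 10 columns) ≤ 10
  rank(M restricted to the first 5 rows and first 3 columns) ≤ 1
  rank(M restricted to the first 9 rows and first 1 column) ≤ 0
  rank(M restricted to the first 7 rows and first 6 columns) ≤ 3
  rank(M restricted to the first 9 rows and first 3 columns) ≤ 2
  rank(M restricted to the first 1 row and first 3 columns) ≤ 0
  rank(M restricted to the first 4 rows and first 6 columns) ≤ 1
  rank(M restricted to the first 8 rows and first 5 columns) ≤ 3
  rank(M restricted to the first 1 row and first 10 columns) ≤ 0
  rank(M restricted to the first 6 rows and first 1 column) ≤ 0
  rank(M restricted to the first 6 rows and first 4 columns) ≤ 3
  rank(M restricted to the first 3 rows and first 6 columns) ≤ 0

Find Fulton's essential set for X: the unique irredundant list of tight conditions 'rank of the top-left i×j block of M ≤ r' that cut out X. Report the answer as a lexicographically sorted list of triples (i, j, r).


The tightest implied rank at each (i,j), from the 15 conditions:

  i=1: 0, 0, 0, 0, 0, 0, 0, 0, 0, 0, 1
  i=2: 0, 0, 0, 0, 0, 0, 0, 0, 1, 1, 2
  i=3: 0, 0, 0, 0, 0, 0, 1, 1, 2, 2, 3
  i=4: 0, 1, 1, 1, 1, 1, 2, 2, 3, 3, 4
  i=5: 0, 1, 1, 2, 2, 2, 3, 3, 4, 4, 5
  i=6: 0, 1, 2, 3, 3, 3, 4, 4, 5, 5, 6
  i=7: 0, 1, 2, 3, 3, 3, 4, 5, 6, 6, 7
  i=8: 0, 1, 2, 3, 3, 4, 5, 6, 7, 7, 8
  i=9: 0, 1, 2, 3, 4, 5, 6, 7, 8, 8, 9
  i=10: 1, 2, 3, 4, 5, 6, 7, 8, 9, 9, 10
  i=11: 1, 2, 3, 4, 5, 6, 7, 8, 9, 10, 11

second differences of R give the permutation w = (11, 9, 7, 2, 4, 3, 8, 6, 5, 1, 10).

|D(w)|=34, |Ess(w)|=7:

[(1, 10, 0), (2, 8, 0), (3, 6, 0), (5, 3, 1), (7, 6, 3), (8, 5, 3), (9, 1, 0)]


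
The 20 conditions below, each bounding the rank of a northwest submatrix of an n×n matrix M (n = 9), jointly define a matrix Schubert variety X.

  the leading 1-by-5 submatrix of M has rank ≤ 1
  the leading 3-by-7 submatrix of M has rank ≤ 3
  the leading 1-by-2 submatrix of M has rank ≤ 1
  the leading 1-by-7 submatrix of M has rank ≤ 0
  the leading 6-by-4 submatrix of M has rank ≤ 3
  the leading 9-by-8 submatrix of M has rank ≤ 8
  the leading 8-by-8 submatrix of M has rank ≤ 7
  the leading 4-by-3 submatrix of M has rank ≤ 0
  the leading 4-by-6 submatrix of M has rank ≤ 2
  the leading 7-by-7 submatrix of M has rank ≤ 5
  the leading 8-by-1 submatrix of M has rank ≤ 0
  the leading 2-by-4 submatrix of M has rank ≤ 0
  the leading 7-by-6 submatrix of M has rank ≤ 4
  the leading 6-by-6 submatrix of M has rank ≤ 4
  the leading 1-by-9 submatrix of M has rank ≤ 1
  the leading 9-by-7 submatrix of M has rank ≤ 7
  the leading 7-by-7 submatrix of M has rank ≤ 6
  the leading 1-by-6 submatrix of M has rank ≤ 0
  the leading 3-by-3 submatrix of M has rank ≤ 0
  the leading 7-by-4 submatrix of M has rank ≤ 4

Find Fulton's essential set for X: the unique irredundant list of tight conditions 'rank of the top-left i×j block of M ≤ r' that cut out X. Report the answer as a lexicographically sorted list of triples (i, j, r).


Computing R[i][j] = min implied NW-rank bound (n=9, 20 conditions):

  i=1: 0, 0, 0, 0, 0, 0, 0, 1, 1
  i=2: 0, 0, 0, 0, 1, 1, 1, 2, 2
  i=3: 0, 0, 0, 1, 2, 2, 2, 3, 3
  i=4: 0, 0, 0, 1, 2, 2, 3, 4, 4
  i=5: 0, 1, 1, 2, 3, 3, 4, 5, 5
  i=6: 0, 1, 2, 3, 4, 4, 5, 6, 6
  i=7: 0, 1, 2, 3, 4, 4, 5, 6, 7
  i=8: 0, 1, 2, 3, 4, 5, 6, 7, 8
  i=9: 1, 2, 3, 4, 5, 6, 7, 8, 9

second differences of R give the permutation w = (8, 5, 4, 7, 2, 3, 9, 6, 1).

Rothe diagram D(w) (23 cells), 6 SE-corners (essential conditions):

[(1, 7, 0), (2, 4, 0), (4, 3, 0), (4, 6, 2), (7, 6, 4), (8, 1, 0)]


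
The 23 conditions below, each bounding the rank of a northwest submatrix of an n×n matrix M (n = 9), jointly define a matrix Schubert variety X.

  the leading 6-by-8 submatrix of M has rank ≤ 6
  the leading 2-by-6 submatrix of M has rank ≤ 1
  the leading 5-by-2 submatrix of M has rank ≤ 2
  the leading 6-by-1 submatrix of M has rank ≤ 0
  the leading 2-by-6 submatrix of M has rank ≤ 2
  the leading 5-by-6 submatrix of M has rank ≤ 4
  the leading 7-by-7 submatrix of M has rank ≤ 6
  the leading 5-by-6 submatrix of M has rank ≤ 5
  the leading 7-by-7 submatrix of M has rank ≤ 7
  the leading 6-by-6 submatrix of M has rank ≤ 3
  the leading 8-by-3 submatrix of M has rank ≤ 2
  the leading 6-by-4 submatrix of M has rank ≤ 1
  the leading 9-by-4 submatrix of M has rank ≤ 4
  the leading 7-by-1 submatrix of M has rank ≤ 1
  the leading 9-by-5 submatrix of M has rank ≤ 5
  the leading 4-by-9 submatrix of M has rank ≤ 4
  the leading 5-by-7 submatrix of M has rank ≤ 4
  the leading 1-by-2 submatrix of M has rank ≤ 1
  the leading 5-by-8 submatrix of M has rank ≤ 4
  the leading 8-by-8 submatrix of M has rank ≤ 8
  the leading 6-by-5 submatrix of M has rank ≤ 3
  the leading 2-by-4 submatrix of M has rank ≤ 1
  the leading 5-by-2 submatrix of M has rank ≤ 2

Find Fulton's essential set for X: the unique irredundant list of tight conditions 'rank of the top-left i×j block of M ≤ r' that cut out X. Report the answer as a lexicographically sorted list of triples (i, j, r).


Rank table r_w(9×9) implied by the 23 constraints:

  R[1]: 0 | 1 | 1 | 1 | 1 | 1 | 1 | 1 | 1
  R[2]: 0 | 1 | 1 | 1 | 1 | 1 | 2 | 2 | 2
  R[3]: 0 | 1 | 1 | 1 | 2 | 2 | 3 | 3 | 3
  R[4]: 0 | 1 | 1 | 1 | 2 | 3 | 4 | 4 | 4
  R[5]: 0 | 1 | 1 | 1 | 2 | 3 | 4 | 4 | 5
  R[6]: 0 | 1 | 1 | 1 | 2 | 3 | 4 | 5 | 6
  R[7]: 1 | 2 | 2 | 2 | 3 | 4 | 5 | 6 | 7
  R[8]: 1 | 2 | 2 | 3 | 4 | 5 | 6 | 7 | 8
  R[9]: 1 | 2 | 3 | 4 | 5 | 6 | 7 | 8 | 9

reading off 1-entries of Δ²R: w = (2, 7, 5, 6, 9, 8, 1, 4, 3).

5 SE-corners of the 20-cell Rothe diagram give Ess(w):

[(2, 6, 1), (5, 8, 4), (6, 1, 0), (6, 4, 1), (8, 3, 2)]


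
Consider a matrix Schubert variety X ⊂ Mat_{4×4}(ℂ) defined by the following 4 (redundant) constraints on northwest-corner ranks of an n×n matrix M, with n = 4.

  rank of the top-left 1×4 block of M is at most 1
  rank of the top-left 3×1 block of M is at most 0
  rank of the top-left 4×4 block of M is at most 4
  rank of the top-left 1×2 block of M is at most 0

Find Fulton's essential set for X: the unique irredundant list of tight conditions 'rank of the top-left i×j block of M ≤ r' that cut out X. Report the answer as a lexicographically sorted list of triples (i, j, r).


Recovering R(i,j) via the rank-extension bound from the 4 conditions:

  row 1: 0, 0, 1, 1
  row 2: 0, 1, 2, 2
  row 3: 0, 1, 2, 3
  row 4: 1, 2, 3, 4

second differences of R give the permutation w = (3, 2, 4, 1).

Rothe diagram D(w) (4 cells), 2 SE-corners (essential conditions):

[(1, 2, 0), (3, 1, 0)]


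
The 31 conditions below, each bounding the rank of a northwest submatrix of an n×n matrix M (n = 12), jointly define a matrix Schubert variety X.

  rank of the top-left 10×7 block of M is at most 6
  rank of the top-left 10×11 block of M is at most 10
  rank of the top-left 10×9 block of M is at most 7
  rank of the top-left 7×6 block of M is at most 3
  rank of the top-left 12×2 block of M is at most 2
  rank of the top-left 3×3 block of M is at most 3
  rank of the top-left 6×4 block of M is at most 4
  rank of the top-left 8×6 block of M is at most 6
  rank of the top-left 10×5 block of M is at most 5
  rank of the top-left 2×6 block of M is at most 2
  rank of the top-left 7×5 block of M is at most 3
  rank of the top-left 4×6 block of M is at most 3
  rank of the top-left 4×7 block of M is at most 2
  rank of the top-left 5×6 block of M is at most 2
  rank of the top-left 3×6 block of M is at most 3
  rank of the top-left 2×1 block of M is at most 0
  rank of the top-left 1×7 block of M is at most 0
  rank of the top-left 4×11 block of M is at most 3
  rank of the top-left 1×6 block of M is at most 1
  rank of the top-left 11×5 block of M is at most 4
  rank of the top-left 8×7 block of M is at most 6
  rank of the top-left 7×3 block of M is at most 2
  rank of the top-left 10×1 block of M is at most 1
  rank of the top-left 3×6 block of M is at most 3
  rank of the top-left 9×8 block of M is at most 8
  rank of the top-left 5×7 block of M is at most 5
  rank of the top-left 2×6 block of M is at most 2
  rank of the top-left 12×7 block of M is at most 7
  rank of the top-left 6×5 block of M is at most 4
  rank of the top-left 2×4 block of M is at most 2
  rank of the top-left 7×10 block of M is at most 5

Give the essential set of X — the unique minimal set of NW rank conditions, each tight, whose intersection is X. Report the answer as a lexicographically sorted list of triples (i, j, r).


Reconstructing r_w from the 31 given conditions:

  row 1: 0, 0, 0, 0, 0, 0, 0, 1, 1, 1, 1, 1
  row 2: 0, 1, 1, 1, 1, 1, 1, 2, 2, 2, 2, 2
  row 3: 1, 2, 2, 2, 2, 2, 2, 3, 3, 3, 3, 3
  row 4: 1, 2, 2, 2, 2, 2, 2, 3, 3, 3, 3, 4
  row 5: 1, 2, 2, 2, 2, 2, 3, 4, 4, 4, 4, 5
  row 6: 1, 2, 2, 3, 3, 3, 4, 5, 5, 5, 5, 6
  row 7: 1, 2, 2, 3, 3, 3, 4, 5, 5, 5, 6, 7
  row 8: 1, 2, 3, 4, 4, 4, 5, 6, 6, 6, 7, 8
  row 9: 1, 2, 3, 4, 4, 5, 6, 7, 7, 7, 8, 9
  row 10: 1, 2, 3, 4, 4, 5, 6, 7, 7, 8, 9, 10
  row 11: 1, 2, 3, 4, 4, 5, 6, 7, 8, 9, 10, 11
  row 12: 1, 2, 3, 4, 5, 6, 7, 8, 9, 10, 11, 12

so w = (8, 2, 1, 12, 7, 4, 11, 3, 6, 10, 9, 5).

ℓ(w)=30; the 10 essential cells (i,j,r):

[(1, 7, 0), (2, 1, 0), (4, 7, 2), (4, 11, 3), (5, 6, 2), (7, 3, 2), (7, 6, 3), (7, 10, 5), (10, 9, 7), (11, 5, 4)]


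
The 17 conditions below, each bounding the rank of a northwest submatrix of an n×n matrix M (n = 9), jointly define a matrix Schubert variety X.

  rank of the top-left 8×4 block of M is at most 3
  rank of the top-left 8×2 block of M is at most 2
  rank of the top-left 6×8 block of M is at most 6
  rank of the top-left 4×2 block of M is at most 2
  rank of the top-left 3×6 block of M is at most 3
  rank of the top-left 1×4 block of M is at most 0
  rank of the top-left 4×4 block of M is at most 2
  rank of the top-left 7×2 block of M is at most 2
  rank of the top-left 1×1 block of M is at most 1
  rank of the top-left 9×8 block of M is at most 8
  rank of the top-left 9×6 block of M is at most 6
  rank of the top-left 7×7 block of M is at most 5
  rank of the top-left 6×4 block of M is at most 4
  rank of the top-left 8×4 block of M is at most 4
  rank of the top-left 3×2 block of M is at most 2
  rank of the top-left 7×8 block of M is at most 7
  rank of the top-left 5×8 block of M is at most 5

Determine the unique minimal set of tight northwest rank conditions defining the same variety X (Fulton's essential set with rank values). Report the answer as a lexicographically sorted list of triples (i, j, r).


The tightest implied rank at each (i,j), from the 17 conditions:

  i=1: 0 | 0 | 0 | 0 | 1 | 1 | 1 | 1 | 1
  i=2: 1 | 1 | 1 | 1 | 2 | 2 | 2 | 2 | 2
  i=3: 1 | 2 | 2 | 2 | 3 | 3 | 3 | 3 | 3
  i=4: 1 | 2 | 2 | 2 | 3 | 4 | 4 | 4 | 4
  i=5: 1 | 2 | 3 | 3 | 4 | 5 | 5 | 5 | 5
  i=6: 1 | 2 | 3 | 3 | 4 | 5 | 5 | 6 | 6
  i=7: 1 | 2 | 3 | 3 | 4 | 5 | 5 | 6 | 7
  i=8: 1 | 2 | 3 | 3 | 4 | 5 | 6 | 7 | 8
  i=9: 1 | 2 | 3 | 4 | 5 | 6 | 7 | 8 | 9

reading off 1-entries of Δ²R: w = (5, 1, 2, 6, 3, 8, 9, 7, 4).

D(w) has 11 cells with 4 SE-corners; essential set:

[(1, 4, 0), (4, 4, 2), (7, 7, 5), (8, 4, 3)]


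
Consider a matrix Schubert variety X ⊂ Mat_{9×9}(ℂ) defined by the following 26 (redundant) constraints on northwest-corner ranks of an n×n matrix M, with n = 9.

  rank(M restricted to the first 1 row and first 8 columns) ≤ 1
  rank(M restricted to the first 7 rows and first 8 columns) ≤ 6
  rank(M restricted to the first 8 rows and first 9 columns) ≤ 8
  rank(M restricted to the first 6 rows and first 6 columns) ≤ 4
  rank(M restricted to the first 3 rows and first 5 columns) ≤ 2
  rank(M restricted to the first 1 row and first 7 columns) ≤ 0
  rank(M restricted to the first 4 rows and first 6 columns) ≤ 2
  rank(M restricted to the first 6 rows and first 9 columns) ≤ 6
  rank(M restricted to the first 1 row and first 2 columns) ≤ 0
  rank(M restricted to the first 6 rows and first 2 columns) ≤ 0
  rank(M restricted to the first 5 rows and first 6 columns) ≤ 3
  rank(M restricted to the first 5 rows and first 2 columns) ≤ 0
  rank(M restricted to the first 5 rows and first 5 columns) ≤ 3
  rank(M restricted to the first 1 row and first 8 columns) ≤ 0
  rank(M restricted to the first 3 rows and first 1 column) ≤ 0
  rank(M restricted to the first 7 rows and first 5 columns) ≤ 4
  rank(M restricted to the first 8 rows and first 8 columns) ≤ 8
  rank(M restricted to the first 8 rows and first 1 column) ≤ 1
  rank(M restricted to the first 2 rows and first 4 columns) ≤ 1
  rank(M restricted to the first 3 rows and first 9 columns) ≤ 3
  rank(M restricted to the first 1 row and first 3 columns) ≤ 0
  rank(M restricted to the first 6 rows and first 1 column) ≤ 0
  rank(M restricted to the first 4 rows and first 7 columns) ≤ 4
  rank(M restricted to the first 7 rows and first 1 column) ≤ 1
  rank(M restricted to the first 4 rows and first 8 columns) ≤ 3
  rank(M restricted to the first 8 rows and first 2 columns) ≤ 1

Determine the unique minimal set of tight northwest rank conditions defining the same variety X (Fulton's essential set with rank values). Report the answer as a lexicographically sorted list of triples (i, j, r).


Computing R[i][j] = min implied NW-rank bound (n=9, 26 conditions):

  row 1: 0 | 0 | 0 | 0 | 0 | 0 | 0 | 0 | 1
  row 2: 0 | 0 | 1 | 1 | 1 | 1 | 1 | 1 | 2
  row 3: 0 | 0 | 1 | 2 | 2 | 2 | 2 | 2 | 3
  row 4: 0 | 0 | 1 | 2 | 2 | 2 | 3 | 3 | 4
  row 5: 0 | 0 | 1 | 2 | 3 | 3 | 4 | 4 | 5
  row 6: 0 | 0 | 1 | 2 | 3 | 4 | 5 | 5 | 6
  row 7: 1 | 1 | 2 | 3 | 4 | 5 | 6 | 6 | 7
  row 8: 1 | 1 | 2 | 3 | 4 | 5 | 6 | 7 | 8
  row 9: 1 | 2 | 3 | 4 | 5 | 6 | 7 | 8 | 9

second differences of R give the permutation w = (9, 3, 4, 7, 5, 6, 1, 8, 2).

Fulton essential set (4 of the 21 Rothe cells):

[(1, 8, 0), (4, 6, 2), (6, 2, 0), (8, 2, 1)]


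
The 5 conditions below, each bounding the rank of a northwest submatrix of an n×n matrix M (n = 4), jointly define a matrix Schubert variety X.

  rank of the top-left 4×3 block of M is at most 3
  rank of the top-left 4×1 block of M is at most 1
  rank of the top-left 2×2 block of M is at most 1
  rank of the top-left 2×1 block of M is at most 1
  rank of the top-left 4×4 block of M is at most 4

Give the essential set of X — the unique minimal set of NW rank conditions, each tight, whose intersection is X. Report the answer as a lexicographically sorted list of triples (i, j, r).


The tightest implied rank at each (i,j), from the 5 conditions:

  row 1: 1 | 1 | 1 | 1
  row 2: 1 | 1 | 2 | 2
  row 3: 1 | 2 | 3 | 3
  row 4: 1 | 2 | 3 | 4

hence w(1..4) = (1, 3, 2, 4).

D(w) has 1 cell with 1 SE-corner; essential set:

[(2, 2, 1)]


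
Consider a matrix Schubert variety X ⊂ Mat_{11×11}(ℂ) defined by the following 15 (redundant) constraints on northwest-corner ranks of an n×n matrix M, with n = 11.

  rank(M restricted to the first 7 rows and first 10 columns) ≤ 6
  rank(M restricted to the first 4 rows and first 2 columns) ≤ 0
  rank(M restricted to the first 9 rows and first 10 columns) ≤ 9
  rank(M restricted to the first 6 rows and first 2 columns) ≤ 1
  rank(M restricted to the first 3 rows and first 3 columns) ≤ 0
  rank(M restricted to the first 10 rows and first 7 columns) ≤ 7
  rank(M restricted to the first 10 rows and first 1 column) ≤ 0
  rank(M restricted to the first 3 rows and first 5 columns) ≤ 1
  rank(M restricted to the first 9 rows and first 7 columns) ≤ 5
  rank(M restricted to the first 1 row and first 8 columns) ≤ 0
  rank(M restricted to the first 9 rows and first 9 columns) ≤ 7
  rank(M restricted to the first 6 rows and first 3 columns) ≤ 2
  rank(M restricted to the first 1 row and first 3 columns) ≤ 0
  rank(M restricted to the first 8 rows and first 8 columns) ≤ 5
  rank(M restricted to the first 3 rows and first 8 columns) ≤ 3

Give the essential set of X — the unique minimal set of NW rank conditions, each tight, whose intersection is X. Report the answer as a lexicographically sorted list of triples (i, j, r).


Propagating the 15 rank bounds to every northwest block:

  i=1: 0 | 0 | 0 | 0 | 0 | 0 | 0 | 0 | 1 | 1 | 1
  i=2: 0 | 0 | 0 | 1 | 1 | 1 | 1 | 1 | 2 | 2 | 2
  i=3: 0 | 0 | 0 | 1 | 1 | 2 | 2 | 2 | 3 | 3 | 3
  i=4: 0 | 0 | 1 | 2 | 2 | 3 | 3 | 3 | 4 | 4 | 4
  i=5: 0 | 1 | 2 | 3 | 3 | 4 | 4 | 4 | 5 | 5 | 5
  i=6: 0 | 1 | 2 | 3 | 4 | 5 | 5 | 5 | 6 | 6 | 6
  i=7: 0 | 1 | 2 | 3 | 4 | 5 | 5 | 5 | 6 | 6 | 7
  i=8: 0 | 1 | 2 | 3 | 4 | 5 | 5 | 5 | 6 | 7 | 8
  i=9: 0 | 1 | 2 | 3 | 4 | 5 | 5 | 6 | 7 | 8 | 9
  i=10: 0 | 1 | 2 | 3 | 4 | 5 | 6 | 7 | 8 | 9 | 10
  i=11: 1 | 2 | 3 | 4 | 5 | 6 | 7 | 8 | 9 | 10 | 11

reading off 1-entries of Δ²R: w = (9, 4, 6, 3, 2, 5, 11, 10, 8, 7, 1).

8 SE-corners of the 29-cell Rothe diagram give Ess(w):

[(1, 8, 0), (3, 3, 0), (3, 5, 1), (4, 2, 0), (7, 10, 6), (8, 8, 5), (9, 7, 5), (10, 1, 0)]


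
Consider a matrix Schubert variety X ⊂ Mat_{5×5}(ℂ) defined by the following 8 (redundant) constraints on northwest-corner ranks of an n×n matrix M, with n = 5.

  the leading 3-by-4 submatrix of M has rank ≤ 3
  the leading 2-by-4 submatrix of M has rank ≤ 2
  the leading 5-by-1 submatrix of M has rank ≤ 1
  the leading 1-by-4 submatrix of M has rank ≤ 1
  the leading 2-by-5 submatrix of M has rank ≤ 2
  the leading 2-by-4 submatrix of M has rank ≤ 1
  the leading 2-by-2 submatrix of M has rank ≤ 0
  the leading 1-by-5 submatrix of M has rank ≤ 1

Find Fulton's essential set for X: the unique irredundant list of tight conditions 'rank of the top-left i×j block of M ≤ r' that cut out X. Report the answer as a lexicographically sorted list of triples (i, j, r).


Recovering R(i,j) via the rank-extension bound from the 8 conditions:

  0 | 0 | 1 | 1 | 1
  0 | 0 | 1 | 1 | 2
  1 | 1 | 2 | 2 | 3
  1 | 2 | 3 | 3 | 4
  1 | 2 | 3 | 4 | 5

reading off 1-entries of Δ²R: w = (3, 5, 1, 2, 4).

Fulton essential set (2 of the 5 Rothe cells):

[(2, 2, 0), (2, 4, 1)]


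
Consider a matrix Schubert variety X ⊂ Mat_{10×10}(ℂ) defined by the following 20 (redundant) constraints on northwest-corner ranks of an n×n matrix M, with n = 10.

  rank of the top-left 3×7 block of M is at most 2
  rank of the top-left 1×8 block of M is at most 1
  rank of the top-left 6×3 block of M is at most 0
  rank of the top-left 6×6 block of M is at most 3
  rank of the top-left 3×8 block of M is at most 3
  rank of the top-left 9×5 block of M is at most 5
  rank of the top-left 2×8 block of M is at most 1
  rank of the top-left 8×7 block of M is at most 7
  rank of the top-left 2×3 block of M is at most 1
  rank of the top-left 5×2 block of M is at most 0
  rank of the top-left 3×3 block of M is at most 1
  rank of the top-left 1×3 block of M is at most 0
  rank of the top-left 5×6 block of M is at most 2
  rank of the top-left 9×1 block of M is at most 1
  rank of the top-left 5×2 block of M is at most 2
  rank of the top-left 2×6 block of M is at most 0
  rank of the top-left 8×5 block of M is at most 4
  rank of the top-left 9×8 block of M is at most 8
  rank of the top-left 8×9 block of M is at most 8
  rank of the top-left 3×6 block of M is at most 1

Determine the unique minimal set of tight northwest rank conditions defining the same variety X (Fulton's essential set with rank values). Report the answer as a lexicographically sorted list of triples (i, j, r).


Rank table r_w(10×10) implied by the 20 constraints:

  i=1: 0 0 0 0 0 0 1 1 1 1
  i=2: 0 0 0 0 0 0 1 1 2 2
  i=3: 0 0 0 1 1 1 2 2 3 3
  i=4: 0 0 0 1 2 2 3 3 4 4
  i=5: 0 0 0 1 2 2 3 4 5 5
  i=6: 0 0 0 1 2 3 4 5 6 6
  i=7: 1 1 1 2 3 4 5 6 7 7
  i=8: 1 2 2 3 4 5 6 7 8 8
  i=9: 1 2 3 4 5 6 7 8 9 9
  i=10: 1 2 3 4 5 6 7 8 9 10

so w = (7, 9, 4, 5, 8, 6, 1, 2, 3, 10).

ℓ(w)=26; the 4 essential cells (i,j,r):

[(2, 6, 0), (2, 8, 1), (5, 6, 2), (6, 3, 0)]
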